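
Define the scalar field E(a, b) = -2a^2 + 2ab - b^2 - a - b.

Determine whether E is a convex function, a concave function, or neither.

E is quadratic, so its Hessian is the constant matrix H = [[-4, 2], [2, -2]].
det(H) = 4, tr(H) = -6.
det(H) > 0 and tr(H) < 0, so H is negative definite everywhere: concave.

concave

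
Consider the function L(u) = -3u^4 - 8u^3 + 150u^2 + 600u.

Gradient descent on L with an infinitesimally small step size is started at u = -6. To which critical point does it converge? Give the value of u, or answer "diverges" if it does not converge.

L'(u) = -12(u - 5)(u + 2)(u + 5), so L'(-6) = 528.
Gradient descent moves in the -L' direction, i.e. u is decreasing.
There is no critical point below u=-6, and L' keeps the same sign, so the iterate runs off to −∞.

diverges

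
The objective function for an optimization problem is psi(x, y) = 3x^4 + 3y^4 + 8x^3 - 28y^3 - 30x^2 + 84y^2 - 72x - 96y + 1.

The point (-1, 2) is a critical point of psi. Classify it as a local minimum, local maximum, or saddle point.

local maximum

The mixed partial ∂²psi/∂x∂y is 0, so the Hessian at any point is diag(psi_xx, psi_yy) = diag(12(3x^2 + 4x - 5), 12(3y^2 - 14y + 14)).
At (-1, 2): H = diag(-72, -24).
Both eigenvalues are negative, so H is negative definite: a local maximum.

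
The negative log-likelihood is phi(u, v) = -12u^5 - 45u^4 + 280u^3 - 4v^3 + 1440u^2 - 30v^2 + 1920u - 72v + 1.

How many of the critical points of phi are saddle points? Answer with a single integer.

4

phi separates as a function of u plus a function of v, so ∇phi=0 decouples.
∂phi/∂u = -60(u - 4)(u + 1)(u + 2)(u + 4) = 0 at u ∈ {-4, -2, -1, 4}; ∂phi/∂v = -12(v + 2)(v + 3) = 0 at v ∈ {-3, -2}.
The Hessian is diagonal: diag(phi_uu, phi_vv). Second derivatives: phi_uu(-4)=2880, phi_uu(-2)=-720, phi_uu(-1)=900, phi_uu(4)=-14400; phi_vv(-3)=12, phi_vv(-2)=-12.
Saddle points occur where the two diagonal entries have opposite signs: (-4, -2), (-2, -3), (-1, -2), (4, -3). Count: 4.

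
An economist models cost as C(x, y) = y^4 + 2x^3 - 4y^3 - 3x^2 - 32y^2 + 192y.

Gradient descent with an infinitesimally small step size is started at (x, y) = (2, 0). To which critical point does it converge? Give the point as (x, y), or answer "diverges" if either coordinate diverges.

(1, -4)

C is separable, so gradient descent decouples: x follows -∂C/∂x, y follows -∂C/∂y.
∂C/∂x = 6x(x - 1); at x=2 this is 12, so x decreases.
∂C/∂y = 4(y - 4)(y - 3)(y + 4); at y=0 this is 192, so y decreases.
x converges to its nearest critical value 1 (a local min of the x-part); y converges to -4. The iterate converges to (1, -4).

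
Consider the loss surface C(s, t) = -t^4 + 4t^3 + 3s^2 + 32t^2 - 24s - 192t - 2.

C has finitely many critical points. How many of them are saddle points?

C separates as a function of s plus a function of t, so ∇C=0 decouples.
∂C/∂s = 6(s - 4) = 0 at s ∈ {4}; ∂C/∂t = -4(t - 4)(t - 3)(t + 4) = 0 at t ∈ {-4, 3, 4}.
The Hessian is diagonal: diag(C_ss, C_tt). Second derivatives: C_ss(4)=6; C_tt(-4)=-224, C_tt(3)=28, C_tt(4)=-32.
Saddle points occur where the two diagonal entries have opposite signs: (4, -4), (4, 4). Count: 2.

2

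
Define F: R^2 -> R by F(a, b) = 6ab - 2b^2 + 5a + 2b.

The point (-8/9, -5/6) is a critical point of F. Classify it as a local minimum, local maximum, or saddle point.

saddle point

The Hessian of F is constant: H = [[0, 6], [6, -4]].
det(H) = 0·(-4) − 6² = -36.
Since det(H) < 0, H is indefinite and the critical point is a saddle point.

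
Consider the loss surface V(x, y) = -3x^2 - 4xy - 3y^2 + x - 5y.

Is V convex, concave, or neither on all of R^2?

concave

V is quadratic, so its Hessian is the constant matrix H = [[-6, -4], [-4, -6]].
det(H) = 20, tr(H) = -12.
det(H) > 0 and tr(H) < 0, so H is negative definite everywhere: concave.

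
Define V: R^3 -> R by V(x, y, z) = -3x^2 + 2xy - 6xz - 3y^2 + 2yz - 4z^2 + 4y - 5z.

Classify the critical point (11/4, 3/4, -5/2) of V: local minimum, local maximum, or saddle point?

The Hessian is constant: H = [[-6, 2, -6], [2, -6, 2], [-6, 2, -8]].
Leading principal minors: Δ₁ = -6, Δ₂ = 32, Δ₃ = -64.
The minors alternate sign starting negative (−, +, −), so H is negative definite: a local maximum.

local maximum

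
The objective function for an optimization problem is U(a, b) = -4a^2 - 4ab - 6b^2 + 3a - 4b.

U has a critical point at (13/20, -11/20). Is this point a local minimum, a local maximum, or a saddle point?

local maximum

The Hessian of U is constant: H = [[-8, -4], [-4, -12]].
det(H) = (-8)·(-12) − (-4)² = 80.
det(H) > 0 and tr(H) = -20 < 0, so H is negative definite and the point is a local maximum.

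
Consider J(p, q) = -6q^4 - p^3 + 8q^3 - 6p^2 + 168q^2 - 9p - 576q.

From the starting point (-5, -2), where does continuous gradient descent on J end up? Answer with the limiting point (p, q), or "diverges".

(-3, 2)

J is separable, so gradient descent decouples: p follows -∂J/∂p, q follows -∂J/∂q.
∂J/∂p = -3(p + 1)(p + 3); at p=-5 this is -24, so p increases.
∂J/∂q = -24(q - 3)(q - 2)(q + 4); at q=-2 this is -960, so q increases.
p converges to its nearest critical value -3 (a local min of the p-part); q converges to 2. The iterate converges to (-3, 2).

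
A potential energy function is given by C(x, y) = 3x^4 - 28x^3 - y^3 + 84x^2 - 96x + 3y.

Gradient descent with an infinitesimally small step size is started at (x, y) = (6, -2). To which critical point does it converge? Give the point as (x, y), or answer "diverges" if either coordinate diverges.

(4, -1)

C is separable, so gradient descent decouples: x follows -∂C/∂x, y follows -∂C/∂y.
∂C/∂x = 12(x - 4)(x - 2)(x - 1); at x=6 this is 480, so x decreases.
∂C/∂y = -3(y - 1)(y + 1); at y=-2 this is -9, so y increases.
x converges to its nearest critical value 4 (a local min of the x-part); y converges to -1. The iterate converges to (4, -1).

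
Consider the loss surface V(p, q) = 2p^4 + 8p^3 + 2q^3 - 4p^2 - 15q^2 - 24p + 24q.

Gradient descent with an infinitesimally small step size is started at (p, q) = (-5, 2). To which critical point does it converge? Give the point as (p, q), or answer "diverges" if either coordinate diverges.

V is separable, so gradient descent decouples: p follows -∂V/∂p, q follows -∂V/∂q.
∂V/∂p = 8(p - 1)(p + 1)(p + 3); at p=-5 this is -384, so p increases.
∂V/∂q = 6(q - 4)(q - 1); at q=2 this is -12, so q increases.
p converges to its nearest critical value -3 (a local min of the p-part); q converges to 4. The iterate converges to (-3, 4).

(-3, 4)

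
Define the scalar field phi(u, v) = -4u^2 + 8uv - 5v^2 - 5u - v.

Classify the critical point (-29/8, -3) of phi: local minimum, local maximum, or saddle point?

The Hessian of phi is constant: H = [[-8, 8], [8, -10]].
det(H) = (-8)·(-10) − 8² = 16.
det(H) > 0 and tr(H) = -18 < 0, so H is negative definite and the point is a local maximum.

local maximum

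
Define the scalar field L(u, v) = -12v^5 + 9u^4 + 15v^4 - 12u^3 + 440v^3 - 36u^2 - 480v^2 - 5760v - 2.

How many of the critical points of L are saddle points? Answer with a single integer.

L separates as a function of u plus a function of v, so ∇L=0 decouples.
∂L/∂u = 36u(u - 2)(u + 1) = 0 at u ∈ {-1, 0, 2}; ∂L/∂v = -60(v - 4)(v - 3)(v + 2)(v + 4) = 0 at v ∈ {-4, -2, 3, 4}.
The Hessian is diagonal: diag(L_uu, L_vv). Second derivatives: L_uu(-1)=108, L_uu(0)=-72, L_uu(2)=216; L_vv(-4)=6720, L_vv(-2)=-3600, L_vv(3)=2100, L_vv(4)=-2880.
Saddle points occur where the two diagonal entries have opposite signs: (-1, -2), (-1, 4), (0, -4), (0, 3), (2, -2), (2, 4). Count: 6.

6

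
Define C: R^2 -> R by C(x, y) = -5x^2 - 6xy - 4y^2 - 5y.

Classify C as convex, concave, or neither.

C is quadratic, so its Hessian is the constant matrix H = [[-10, -6], [-6, -8]].
det(H) = 44, tr(H) = -18.
det(H) > 0 and tr(H) < 0, so H is negative definite everywhere: concave.

concave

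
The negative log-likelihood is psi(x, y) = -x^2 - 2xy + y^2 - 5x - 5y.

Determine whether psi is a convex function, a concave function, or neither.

neither

psi is quadratic, so its Hessian is the constant matrix H = [[-2, -2], [-2, 2]].
det(H) = -8, tr(H) = 0.
det(H) < 0, so H is indefinite: neither convex nor concave.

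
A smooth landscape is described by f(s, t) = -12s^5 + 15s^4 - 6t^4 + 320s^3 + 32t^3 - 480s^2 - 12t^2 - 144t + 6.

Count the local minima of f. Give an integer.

f separates as a function of s plus a function of t, so ∇f=0 decouples.
∂f/∂s = -60s(s - 4)(s - 1)(s + 4) = 0 at s ∈ {-4, 0, 1, 4}; ∂f/∂t = -24(t - 3)(t - 2)(t + 1) = 0 at t ∈ {-1, 2, 3}.
The Hessian is diagonal: diag(f_ss, f_tt). Second derivatives: f_ss(-4)=9600, f_ss(0)=-960, f_ss(1)=900, f_ss(4)=-5760; f_tt(-1)=-288, f_tt(2)=72, f_tt(3)=-96.
Local minima occur where both diagonal entries positive: (-4, 2), (1, 2). Count: 2.

2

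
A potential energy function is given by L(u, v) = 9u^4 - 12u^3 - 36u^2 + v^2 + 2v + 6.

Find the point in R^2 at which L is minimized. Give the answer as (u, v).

L(u,v) separates as P(u) + Q(v) + 6, so its minimum is min P + min Q + 6.
P'(u) = 36u(u - 2)(u + 1) vanishes at u ∈ {-1, 0, 2}; Q'(v) = 2v + 2 vanishes at v ∈ {-1}.
Local minima of P (where P''>0): P(-1)=-15, P(2)=-96. Local minima of Q: Q(-1)=-1.
So the global minimum of L is P(2) + Q(-1) + 6 = -96 − 1 + 6 = -91, attained at (2, -1).

(2, -1)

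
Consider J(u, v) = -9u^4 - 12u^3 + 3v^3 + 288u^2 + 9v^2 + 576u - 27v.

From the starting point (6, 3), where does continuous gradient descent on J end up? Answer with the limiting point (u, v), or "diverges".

J is separable, so gradient descent decouples: u follows -∂J/∂u, v follows -∂J/∂v.
∂J/∂u = -36(u - 4)(u + 1)(u + 4); at u=6 this is -5040, so u increases.
∂J/∂v = 9(v - 1)(v + 3); at v=3 this is 108, so v decreases.
The u-coordinate has no critical point in that direction and runs off to infinity.

diverges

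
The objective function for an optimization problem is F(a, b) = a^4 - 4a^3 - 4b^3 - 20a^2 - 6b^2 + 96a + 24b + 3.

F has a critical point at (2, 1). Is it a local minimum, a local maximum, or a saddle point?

The mixed partial ∂²F/∂a∂b is 0, so the Hessian at any point is diag(F_aa, F_bb) = diag(4(3a^2 - 6a - 10), -12(2b + 1)).
At (2, 1): H = diag(-40, -36).
Both eigenvalues are negative, so H is negative definite: a local maximum.

local maximum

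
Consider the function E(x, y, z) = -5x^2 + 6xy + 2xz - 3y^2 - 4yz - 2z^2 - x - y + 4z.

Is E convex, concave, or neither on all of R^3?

E is quadratic, so its Hessian is the constant matrix H = [[-10, 6, 2], [6, -6, -4], [2, -4, -4]].
Leading principal minors: -10, 24, -8.
Signs alternate −, +, − ⇒ H ≺ 0 ⇒ concave.

concave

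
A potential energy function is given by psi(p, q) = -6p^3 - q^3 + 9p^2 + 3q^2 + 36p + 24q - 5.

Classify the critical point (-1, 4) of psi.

The mixed partial ∂²psi/∂p∂q is 0, so the Hessian at any point is diag(psi_pp, psi_qq) = diag(18(-2p + 1), 6(-q + 1)).
At (-1, 4): H = diag(54, -18).
The eigenvalues have opposite signs, so H is indefinite: a saddle point.

saddle point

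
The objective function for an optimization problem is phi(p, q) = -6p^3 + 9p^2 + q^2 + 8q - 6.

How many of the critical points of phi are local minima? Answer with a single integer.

1

phi separates as a function of p plus a function of q, so ∇phi=0 decouples.
∂phi/∂p = -18p(p - 1) = 0 at p ∈ {0, 1}; ∂phi/∂q = 2(q + 4) = 0 at q ∈ {-4}.
The Hessian is diagonal: diag(phi_pp, phi_qq). Second derivatives: phi_pp(0)=18, phi_pp(1)=-18; phi_qq(-4)=2.
Local minima occur where both diagonal entries positive: (0, -4). Count: 1.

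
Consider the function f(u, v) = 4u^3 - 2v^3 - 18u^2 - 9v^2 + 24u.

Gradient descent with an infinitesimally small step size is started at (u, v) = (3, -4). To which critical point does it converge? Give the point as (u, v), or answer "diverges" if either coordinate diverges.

f is separable, so gradient descent decouples: u follows -∂f/∂u, v follows -∂f/∂v.
∂f/∂u = 12(u - 2)(u - 1); at u=3 this is 24, so u decreases.
∂f/∂v = -6v(v + 3); at v=-4 this is -24, so v increases.
u converges to its nearest critical value 2 (a local min of the u-part); v converges to -3. The iterate converges to (2, -3).

(2, -3)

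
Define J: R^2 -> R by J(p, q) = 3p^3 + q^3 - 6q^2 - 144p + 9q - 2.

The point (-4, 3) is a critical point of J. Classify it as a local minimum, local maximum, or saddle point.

saddle point

The mixed partial ∂²J/∂p∂q is 0, so the Hessian at any point is diag(J_pp, J_qq) = diag(18p, 6(q - 2)).
At (-4, 3): H = diag(-72, 6).
The eigenvalues have opposite signs, so H is indefinite: a saddle point.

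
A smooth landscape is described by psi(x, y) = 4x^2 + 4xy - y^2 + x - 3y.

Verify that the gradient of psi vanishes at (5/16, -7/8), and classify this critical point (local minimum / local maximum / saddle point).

saddle point

∇psi = (8x + 4y + 1, 4x - 2y - 3); substituting (5/16, -7/8) gives ∇psi = (0, 0), so (5/16, -7/8) is indeed a critical point.
The Hessian of psi is constant: H = [[8, 4], [4, -2]].
det(H) = 8·(-2) − 4² = -32.
Since det(H) < 0, H is indefinite and the critical point is a saddle point.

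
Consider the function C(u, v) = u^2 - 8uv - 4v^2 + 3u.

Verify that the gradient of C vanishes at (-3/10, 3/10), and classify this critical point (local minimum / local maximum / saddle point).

saddle point

∇C = (2u - 8v + 3, -8u - 8v); substituting (-3/10, 3/10) gives ∇C = (0, 0), so (-3/10, 3/10) is indeed a critical point.
The Hessian of C is constant: H = [[2, -8], [-8, -8]].
det(H) = 2·(-8) − (-8)² = -80.
Since det(H) < 0, H is indefinite and the critical point is a saddle point.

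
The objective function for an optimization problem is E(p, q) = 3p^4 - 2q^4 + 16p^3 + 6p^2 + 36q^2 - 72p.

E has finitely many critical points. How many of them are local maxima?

E separates as a function of p plus a function of q, so ∇E=0 decouples.
∂E/∂p = 12(p - 1)(p + 2)(p + 3) = 0 at p ∈ {-3, -2, 1}; ∂E/∂q = -8q(q - 3)(q + 3) = 0 at q ∈ {-3, 0, 3}.
The Hessian is diagonal: diag(E_pp, E_qq). Second derivatives: E_pp(-3)=48, E_pp(-2)=-36, E_pp(1)=144; E_qq(-3)=-144, E_qq(0)=72, E_qq(3)=-144.
Local maxima occur where both diagonal entries negative: (-2, -3), (-2, 3). Count: 2.

2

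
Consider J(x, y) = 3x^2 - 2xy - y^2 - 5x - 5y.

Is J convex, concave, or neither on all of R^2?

J is quadratic, so its Hessian is the constant matrix H = [[6, -2], [-2, -2]].
det(H) = -16, tr(H) = 4.
det(H) < 0, so H is indefinite: neither convex nor concave.

neither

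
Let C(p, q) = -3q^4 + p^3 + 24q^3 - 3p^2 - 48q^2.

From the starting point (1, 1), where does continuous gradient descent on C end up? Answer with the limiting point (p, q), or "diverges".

(2, 2)

C is separable, so gradient descent decouples: p follows -∂C/∂p, q follows -∂C/∂q.
∂C/∂p = 3p(p - 2); at p=1 this is -3, so p increases.
∂C/∂q = -12q(q - 4)(q - 2); at q=1 this is -36, so q increases.
p converges to its nearest critical value 2 (a local min of the p-part); q converges to 2. The iterate converges to (2, 2).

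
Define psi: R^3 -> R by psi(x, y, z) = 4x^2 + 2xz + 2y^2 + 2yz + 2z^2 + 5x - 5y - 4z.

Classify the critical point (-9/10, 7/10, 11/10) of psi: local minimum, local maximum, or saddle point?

local minimum

The Hessian is constant: H = [[8, 0, 2], [0, 4, 2], [2, 2, 4]].
Leading principal minors: Δ₁ = 8, Δ₂ = 32, Δ₃ = 80.
All leading minors are positive, so H is positive definite: a local minimum.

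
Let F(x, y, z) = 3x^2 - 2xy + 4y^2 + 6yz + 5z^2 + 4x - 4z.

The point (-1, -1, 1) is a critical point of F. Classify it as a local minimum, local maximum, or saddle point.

The Hessian is constant: H = [[6, -2, 0], [-2, 8, 6], [0, 6, 10]].
Leading principal minors: Δ₁ = 6, Δ₂ = 44, Δ₃ = 224.
All leading minors are positive, so H is positive definite: a local minimum.

local minimum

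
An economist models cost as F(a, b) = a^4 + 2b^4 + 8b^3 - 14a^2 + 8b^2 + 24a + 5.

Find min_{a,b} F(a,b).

-112

F(a,b) separates as P(a) + Q(b) + 5, so its minimum is min P + min Q + 5.
P'(a) = 4(a - 2)(a - 1)(a + 3) vanishes at a ∈ {-3, 1, 2}; Q'(b) = 8b(b + 1)(b + 2) vanishes at b ∈ {-2, -1, 0}.
Local minima of P (where P''>0): P(-3)=-117, P(2)=8. Local minima of Q: Q(-2)=0, Q(0)=0.
So the global minimum of F is P(-3) + Q(-2) + 5 = -117 + 0 + 5 = -112, attained at (-3, -2).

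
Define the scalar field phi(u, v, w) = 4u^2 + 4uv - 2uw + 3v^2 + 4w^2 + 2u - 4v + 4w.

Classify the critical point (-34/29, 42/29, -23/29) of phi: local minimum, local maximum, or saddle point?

local minimum

The Hessian is constant: H = [[8, 4, -2], [4, 6, 0], [-2, 0, 8]].
Leading principal minors: Δ₁ = 8, Δ₂ = 32, Δ₃ = 232.
All leading minors are positive, so H is positive definite: a local minimum.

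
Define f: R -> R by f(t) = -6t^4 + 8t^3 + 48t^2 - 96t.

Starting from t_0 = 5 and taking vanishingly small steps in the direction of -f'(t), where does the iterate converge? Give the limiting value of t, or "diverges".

diverges

f'(t) = -24(t - 2)(t - 1)(t + 2), so f'(5) = -2016.
Gradient descent moves in the -f' direction, i.e. t is increasing.
There is no critical point above t=5, and f' keeps the same sign, so the iterate runs off to +∞.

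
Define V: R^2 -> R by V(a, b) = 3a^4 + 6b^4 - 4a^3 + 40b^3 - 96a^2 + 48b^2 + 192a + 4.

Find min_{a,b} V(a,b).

-1532

V(a,b) separates as P(a) + Q(b) + 4, so its minimum is min P + min Q + 4.
P'(a) = 12(a - 4)(a - 1)(a + 4) vanishes at a ∈ {-4, 1, 4}; Q'(b) = 24b(b + 1)(b + 4) vanishes at b ∈ {-4, -1, 0}.
Local minima of P (where P''>0): P(-4)=-1280, P(4)=-256. Local minima of Q: Q(-4)=-256, Q(0)=0.
So the global minimum of V is P(-4) + Q(-4) + 4 = -1280 − 256 + 4 = -1532, attained at (-4, -4).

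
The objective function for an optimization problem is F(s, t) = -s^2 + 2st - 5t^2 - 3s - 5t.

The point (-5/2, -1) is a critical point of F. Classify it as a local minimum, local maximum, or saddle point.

The Hessian of F is constant: H = [[-2, 2], [2, -10]].
det(H) = (-2)·(-10) − 2² = 16.
det(H) > 0 and tr(H) = -12 < 0, so H is negative definite and the point is a local maximum.

local maximum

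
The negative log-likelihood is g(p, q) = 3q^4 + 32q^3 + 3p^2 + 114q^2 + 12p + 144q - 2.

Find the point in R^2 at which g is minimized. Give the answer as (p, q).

(-2, -1)

g(p,q) separates as A(p) + B(q) − 2, so its minimum is min A + min B − 2.
A'(p) = 6p + 12 vanishes at p ∈ {-2}; B'(q) = 12(q + 1)(q + 3)(q + 4) vanishes at q ∈ {-4, -3, -1}.
Local minima of A (where A''>0): A(-2)=-12. Local minima of B: B(-4)=-32, B(-1)=-59.
So the global minimum of g is A(-2) + B(-1) − 2 = -12 − 59 − 2 = -73, attained at (-2, -1).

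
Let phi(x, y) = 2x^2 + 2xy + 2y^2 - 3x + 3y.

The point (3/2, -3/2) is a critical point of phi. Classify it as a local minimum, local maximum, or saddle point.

local minimum

The Hessian of phi is constant: H = [[4, 2], [2, 4]].
det(H) = 4·4 − 2² = 12.
det(H) > 0 and tr(H) = 8 > 0, so H is positive definite and the point is a local minimum.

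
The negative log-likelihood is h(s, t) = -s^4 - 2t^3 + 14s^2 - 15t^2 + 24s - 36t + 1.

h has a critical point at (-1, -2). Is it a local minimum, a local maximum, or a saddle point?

The mixed partial ∂²h/∂s∂t is 0, so the Hessian at any point is diag(h_ss, h_tt) = diag(4(-3s^2 + 7), -6(2t + 5)).
At (-1, -2): H = diag(16, -6).
The eigenvalues have opposite signs, so H is indefinite: a saddle point.

saddle point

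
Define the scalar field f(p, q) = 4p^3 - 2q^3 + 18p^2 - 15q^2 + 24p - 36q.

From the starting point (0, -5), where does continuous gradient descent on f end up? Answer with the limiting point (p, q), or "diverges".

f is separable, so gradient descent decouples: p follows -∂f/∂p, q follows -∂f/∂q.
∂f/∂p = 12(p + 1)(p + 2); at p=0 this is 24, so p decreases.
∂f/∂q = -6(q + 2)(q + 3); at q=-5 this is -36, so q increases.
p converges to its nearest critical value -1 (a local min of the p-part); q converges to -3. The iterate converges to (-1, -3).

(-1, -3)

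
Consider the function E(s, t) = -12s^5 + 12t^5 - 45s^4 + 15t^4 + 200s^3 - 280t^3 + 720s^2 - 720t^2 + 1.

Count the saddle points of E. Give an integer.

E separates as a function of s plus a function of t, so ∇E=0 decouples.
∂E/∂s = -60s(s - 3)(s + 2)(s + 4) = 0 at s ∈ {-4, -2, 0, 3}; ∂E/∂t = 60t(t - 4)(t + 2)(t + 3) = 0 at t ∈ {-3, -2, 0, 4}.
The Hessian is diagonal: diag(E_ss, E_tt). Second derivatives: E_ss(-4)=3360, E_ss(-2)=-1200, E_ss(0)=1440, E_ss(3)=-6300; E_tt(-3)=-1260, E_tt(-2)=720, E_tt(0)=-1440, E_tt(4)=10080.
Saddle points occur where the two diagonal entries have opposite signs: (-4, -3), (-4, 0), (-2, -2), (-2, 4), (0, -3), (0, 0), (3, -2), (3, 4). Count: 8.

8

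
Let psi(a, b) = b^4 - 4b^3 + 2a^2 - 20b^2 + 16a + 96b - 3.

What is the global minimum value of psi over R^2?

-314

psi(a,b) separates as P(a) + Q(b) − 3, so its minimum is min P + min Q − 3.
P'(a) = 4a + 16 vanishes at a ∈ {-4}; Q'(b) = 4(b - 4)(b - 2)(b + 3) vanishes at b ∈ {-3, 2, 4}.
Local minima of P (where P''>0): P(-4)=-32. Local minima of Q: Q(-3)=-279, Q(4)=64.
So the global minimum of psi is P(-4) + Q(-3) − 3 = -32 − 279 − 3 = -314, attained at (-4, -3).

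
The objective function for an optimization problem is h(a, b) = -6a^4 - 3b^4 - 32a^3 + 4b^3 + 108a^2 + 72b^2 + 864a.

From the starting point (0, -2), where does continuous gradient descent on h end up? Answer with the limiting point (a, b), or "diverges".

(-3, 0)

h is separable, so gradient descent decouples: a follows -∂h/∂a, b follows -∂h/∂b.
∂h/∂a = -24(a - 3)(a + 3)(a + 4); at a=0 this is 864, so a decreases.
∂h/∂b = -12b(b - 4)(b + 3); at b=-2 this is -144, so b increases.
a converges to its nearest critical value -3 (a local min of the a-part); b converges to 0. The iterate converges to (-3, 0).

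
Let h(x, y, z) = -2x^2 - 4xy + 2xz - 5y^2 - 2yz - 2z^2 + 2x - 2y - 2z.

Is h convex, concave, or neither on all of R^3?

h is quadratic, so its Hessian is the constant matrix H = [[-4, -4, 2], [-4, -10, -2], [2, -2, -4]].
Leading principal minors: -4, 24, -8.
Signs alternate −, +, − ⇒ H ≺ 0 ⇒ concave.

concave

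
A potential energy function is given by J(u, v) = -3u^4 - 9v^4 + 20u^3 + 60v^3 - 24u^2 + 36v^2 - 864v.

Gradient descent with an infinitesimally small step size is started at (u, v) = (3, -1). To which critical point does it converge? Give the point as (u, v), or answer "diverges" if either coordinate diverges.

(1, 3)

J is separable, so gradient descent decouples: u follows -∂J/∂u, v follows -∂J/∂v.
∂J/∂u = -12u(u - 4)(u - 1); at u=3 this is 72, so u decreases.
∂J/∂v = -36(v - 4)(v - 3)(v + 2); at v=-1 this is -720, so v increases.
u converges to its nearest critical value 1 (a local min of the u-part); v converges to 3. The iterate converges to (1, 3).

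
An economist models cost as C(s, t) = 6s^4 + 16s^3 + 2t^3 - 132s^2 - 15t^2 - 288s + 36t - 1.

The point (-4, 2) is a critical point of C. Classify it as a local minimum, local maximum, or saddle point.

The mixed partial ∂²C/∂s∂t is 0, so the Hessian at any point is diag(C_ss, C_tt) = diag(24(3s^2 + 4s - 11), 6(2t - 5)).
At (-4, 2): H = diag(504, -6).
The eigenvalues have opposite signs, so H is indefinite: a saddle point.

saddle point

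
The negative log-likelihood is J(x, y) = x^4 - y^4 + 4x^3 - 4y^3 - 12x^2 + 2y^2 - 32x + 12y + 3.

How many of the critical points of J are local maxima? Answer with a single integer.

2

J separates as a function of x plus a function of y, so ∇J=0 decouples.
∂J/∂x = 4(x - 2)(x + 1)(x + 4) = 0 at x ∈ {-4, -1, 2}; ∂J/∂y = -4(y - 1)(y + 1)(y + 3) = 0 at y ∈ {-3, -1, 1}.
The Hessian is diagonal: diag(J_xx, J_yy). Second derivatives: J_xx(-4)=72, J_xx(-1)=-36, J_xx(2)=72; J_yy(-3)=-32, J_yy(-1)=16, J_yy(1)=-32.
Local maxima occur where both diagonal entries negative: (-1, -3), (-1, 1). Count: 2.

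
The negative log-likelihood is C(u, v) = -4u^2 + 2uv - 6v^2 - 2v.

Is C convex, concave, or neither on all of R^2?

concave

C is quadratic, so its Hessian is the constant matrix H = [[-8, 2], [2, -12]].
det(H) = 92, tr(H) = -20.
det(H) > 0 and tr(H) < 0, so H is negative definite everywhere: concave.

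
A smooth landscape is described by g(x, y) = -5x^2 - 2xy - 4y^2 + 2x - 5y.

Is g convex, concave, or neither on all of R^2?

g is quadratic, so its Hessian is the constant matrix H = [[-10, -2], [-2, -8]].
det(H) = 76, tr(H) = -18.
det(H) > 0 and tr(H) < 0, so H is negative definite everywhere: concave.

concave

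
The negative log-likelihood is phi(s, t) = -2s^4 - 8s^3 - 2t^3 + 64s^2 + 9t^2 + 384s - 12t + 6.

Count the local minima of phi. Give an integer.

phi separates as a function of s plus a function of t, so ∇phi=0 decouples.
∂phi/∂s = -8(s - 4)(s + 3)(s + 4) = 0 at s ∈ {-4, -3, 4}; ∂phi/∂t = -6(t - 2)(t - 1) = 0 at t ∈ {1, 2}.
The Hessian is diagonal: diag(phi_ss, phi_tt). Second derivatives: phi_ss(-4)=-64, phi_ss(-3)=56, phi_ss(4)=-448; phi_tt(1)=6, phi_tt(2)=-6.
Local minima occur where both diagonal entries positive: (-3, 1). Count: 1.

1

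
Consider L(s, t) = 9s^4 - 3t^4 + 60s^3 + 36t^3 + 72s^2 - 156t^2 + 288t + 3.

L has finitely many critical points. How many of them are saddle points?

L separates as a function of s plus a function of t, so ∇L=0 decouples.
∂L/∂s = 36s(s + 1)(s + 4) = 0 at s ∈ {-4, -1, 0}; ∂L/∂t = -12(t - 4)(t - 3)(t - 2) = 0 at t ∈ {2, 3, 4}.
The Hessian is diagonal: diag(L_ss, L_tt). Second derivatives: L_ss(-4)=432, L_ss(-1)=-108, L_ss(0)=144; L_tt(2)=-24, L_tt(3)=12, L_tt(4)=-24.
Saddle points occur where the two diagonal entries have opposite signs: (-4, 2), (-4, 4), (-1, 3), (0, 2), (0, 4). Count: 5.

5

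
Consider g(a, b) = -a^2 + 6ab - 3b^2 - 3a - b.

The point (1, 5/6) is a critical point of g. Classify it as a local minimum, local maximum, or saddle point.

saddle point

The Hessian of g is constant: H = [[-2, 6], [6, -6]].
det(H) = (-2)·(-6) − 6² = -24.
Since det(H) < 0, H is indefinite and the critical point is a saddle point.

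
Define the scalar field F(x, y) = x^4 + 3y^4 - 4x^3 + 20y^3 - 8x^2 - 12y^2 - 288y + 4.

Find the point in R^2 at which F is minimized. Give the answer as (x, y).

F(x,y) separates as P(x) + Q(y) + 4, so its minimum is min P + min Q + 4.
P'(x) = 4x(x - 4)(x + 1) vanishes at x ∈ {-1, 0, 4}; Q'(y) = 12(y - 2)(y + 3)(y + 4) vanishes at y ∈ {-4, -3, 2}.
Local minima of P (where P''>0): P(-1)=-3, P(4)=-128. Local minima of Q: Q(-4)=448, Q(2)=-416.
So the global minimum of F is P(4) + Q(2) + 4 = -128 − 416 + 4 = -540, attained at (4, 2).

(4, 2)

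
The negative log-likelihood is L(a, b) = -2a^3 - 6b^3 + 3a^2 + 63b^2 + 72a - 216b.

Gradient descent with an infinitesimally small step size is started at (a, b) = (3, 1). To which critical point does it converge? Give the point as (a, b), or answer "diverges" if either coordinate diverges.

(-3, 3)

L is separable, so gradient descent decouples: a follows -∂L/∂a, b follows -∂L/∂b.
∂L/∂a = -6(a - 4)(a + 3); at a=3 this is 36, so a decreases.
∂L/∂b = -18(b - 4)(b - 3); at b=1 this is -108, so b increases.
a converges to its nearest critical value -3 (a local min of the a-part); b converges to 3. The iterate converges to (-3, 3).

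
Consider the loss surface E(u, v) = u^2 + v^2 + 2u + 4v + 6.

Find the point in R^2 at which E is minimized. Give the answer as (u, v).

E(u,v) separates as P(u) + Q(v) + 6, so its minimum is min P + min Q + 6.
P'(u) = 2u + 2 vanishes at u ∈ {-1}; Q'(v) = 2v + 4 vanishes at v ∈ {-2}.
Local minima of P (where P''>0): P(-1)=-1. Local minima of Q: Q(-2)=-4.
So the global minimum of E is P(-1) + Q(-2) + 6 = -1 − 4 + 6 = 1, attained at (-1, -2).

(-1, -2)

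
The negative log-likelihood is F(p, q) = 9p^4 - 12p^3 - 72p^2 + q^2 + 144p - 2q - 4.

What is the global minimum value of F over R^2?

-341

F(p,q) separates as A(p) + B(q) − 4, so its minimum is min A + min B − 4.
A'(p) = 36(p - 2)(p - 1)(p + 2) vanishes at p ∈ {-2, 1, 2}; B'(q) = 2q - 2 vanishes at q ∈ {1}.
Local minima of A (where A''>0): A(-2)=-336, A(2)=48. Local minima of B: B(1)=-1.
So the global minimum of F is A(-2) + B(1) − 4 = -336 − 1 − 4 = -341, attained at (-2, 1).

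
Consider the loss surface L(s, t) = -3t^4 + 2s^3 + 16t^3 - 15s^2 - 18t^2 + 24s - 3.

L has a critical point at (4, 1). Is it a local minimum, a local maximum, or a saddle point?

local minimum

The mixed partial ∂²L/∂s∂t is 0, so the Hessian at any point is diag(L_ss, L_tt) = diag(6(2s - 5), 12(-3t^2 + 8t - 3)).
At (4, 1): H = diag(18, 24).
Both eigenvalues are positive, so H is positive definite: a local minimum.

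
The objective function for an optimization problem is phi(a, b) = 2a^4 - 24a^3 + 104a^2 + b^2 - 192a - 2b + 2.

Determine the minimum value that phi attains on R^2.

-127

phi(a,b) separates as P(a) + Q(b) + 2, so its minimum is min P + min Q + 2.
P'(a) = 8(a - 4)(a - 3)(a - 2) vanishes at a ∈ {2, 3, 4}; Q'(b) = 2b - 2 vanishes at b ∈ {1}.
Local minima of P (where P''>0): P(2)=-128, P(4)=-128. Local minima of Q: Q(1)=-1.
So the global minimum of phi is P(2) + Q(1) + 2 = -128 − 1 + 2 = -127, attained at (2, 1).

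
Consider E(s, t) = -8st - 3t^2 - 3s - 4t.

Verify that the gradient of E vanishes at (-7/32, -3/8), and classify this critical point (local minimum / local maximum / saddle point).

∇E = (-8t - 3, -8s - 6t - 4); substituting (-7/32, -3/8) gives ∇E = (0, 0), so (-7/32, -3/8) is indeed a critical point.
The Hessian of E is constant: H = [[0, -8], [-8, -6]].
det(H) = 0·(-6) − (-8)² = -64.
Since det(H) < 0, H is indefinite and the critical point is a saddle point.

saddle point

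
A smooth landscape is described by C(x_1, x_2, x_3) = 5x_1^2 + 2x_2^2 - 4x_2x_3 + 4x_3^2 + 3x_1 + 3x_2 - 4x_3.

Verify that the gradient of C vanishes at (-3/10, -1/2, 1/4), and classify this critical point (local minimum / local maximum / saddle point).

local minimum

∇C = (10x_1 + 3, 4x_2 - 4x_3 + 3, -4x_2 + 8x_3 - 4); substituting (-3/10, -1/2, 1/4) gives ∇C = (0, 0, 0), so (-3/10, -1/2, 1/4) is indeed a critical point.
The Hessian is constant: H = [[10, 0, 0], [0, 4, -4], [0, -4, 8]].
Leading principal minors: Δ₁ = 10, Δ₂ = 40, Δ₃ = 160.
All leading minors are positive, so H is positive definite: a local minimum.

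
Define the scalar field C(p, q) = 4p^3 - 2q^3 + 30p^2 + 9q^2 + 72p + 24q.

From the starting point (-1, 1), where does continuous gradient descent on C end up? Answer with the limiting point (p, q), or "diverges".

(-2, -1)

C is separable, so gradient descent decouples: p follows -∂C/∂p, q follows -∂C/∂q.
∂C/∂p = 12(p + 2)(p + 3); at p=-1 this is 24, so p decreases.
∂C/∂q = -6(q - 4)(q + 1); at q=1 this is 36, so q decreases.
p converges to its nearest critical value -2 (a local min of the p-part); q converges to -1. The iterate converges to (-2, -1).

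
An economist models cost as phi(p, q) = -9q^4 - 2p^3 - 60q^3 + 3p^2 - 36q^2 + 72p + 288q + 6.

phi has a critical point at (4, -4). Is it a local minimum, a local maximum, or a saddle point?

local maximum

The mixed partial ∂²phi/∂p∂q is 0, so the Hessian at any point is diag(phi_pp, phi_qq) = diag(6(-2p + 1), -36(3q^2 + 10q + 2)).
At (4, -4): H = diag(-42, -360).
Both eigenvalues are negative, so H is negative definite: a local maximum.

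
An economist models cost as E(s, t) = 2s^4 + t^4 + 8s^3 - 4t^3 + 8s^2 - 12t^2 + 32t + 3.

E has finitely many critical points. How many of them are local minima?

4

E separates as a function of s plus a function of t, so ∇E=0 decouples.
∂E/∂s = 8s(s + 1)(s + 2) = 0 at s ∈ {-2, -1, 0}; ∂E/∂t = 4(t - 4)(t - 1)(t + 2) = 0 at t ∈ {-2, 1, 4}.
The Hessian is diagonal: diag(E_ss, E_tt). Second derivatives: E_ss(-2)=16, E_ss(-1)=-8, E_ss(0)=16; E_tt(-2)=72, E_tt(1)=-36, E_tt(4)=72.
Local minima occur where both diagonal entries positive: (-2, -2), (-2, 4), (0, -2), (0, 4). Count: 4.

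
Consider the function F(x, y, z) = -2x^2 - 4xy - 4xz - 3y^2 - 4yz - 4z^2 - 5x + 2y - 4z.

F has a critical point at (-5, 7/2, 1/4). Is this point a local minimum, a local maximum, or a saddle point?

local maximum

The Hessian is constant: H = [[-4, -4, -4], [-4, -6, -4], [-4, -4, -8]].
Leading principal minors: Δ₁ = -4, Δ₂ = 8, Δ₃ = -32.
The minors alternate sign starting negative (−, +, −), so H is negative definite: a local maximum.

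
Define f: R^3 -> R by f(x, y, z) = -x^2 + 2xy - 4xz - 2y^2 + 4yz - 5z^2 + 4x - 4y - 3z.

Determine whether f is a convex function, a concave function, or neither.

f is quadratic, so its Hessian is the constant matrix H = [[-2, 2, -4], [2, -4, 4], [-4, 4, -10]].
Leading principal minors: -2, 4, -8.
Signs alternate −, +, − ⇒ H ≺ 0 ⇒ concave.

concave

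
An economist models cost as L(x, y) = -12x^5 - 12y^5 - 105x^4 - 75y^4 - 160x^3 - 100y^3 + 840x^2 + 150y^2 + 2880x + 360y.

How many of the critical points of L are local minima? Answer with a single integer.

L separates as a function of x plus a function of y, so ∇L=0 decouples.
∂L/∂x = -60(x - 2)(x + 2)(x + 3)(x + 4) = 0 at x ∈ {-4, -3, -2, 2}; ∂L/∂y = -60(y - 1)(y + 1)(y + 2)(y + 3) = 0 at y ∈ {-3, -2, -1, 1}.
The Hessian is diagonal: diag(L_xx, L_yy). Second derivatives: L_xx(-4)=720, L_xx(-3)=-300, L_xx(-2)=480, L_xx(2)=-7200; L_yy(-3)=480, L_yy(-2)=-180, L_yy(-1)=240, L_yy(1)=-1440.
Local minima occur where both diagonal entries positive: (-4, -3), (-4, -1), (-2, -3), (-2, -1). Count: 4.

4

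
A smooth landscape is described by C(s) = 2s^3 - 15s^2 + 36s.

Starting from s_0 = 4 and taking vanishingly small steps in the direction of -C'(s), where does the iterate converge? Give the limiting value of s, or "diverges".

3

C'(s) = 6(s - 3)(s - 2), so C'(4) = 12.
Gradient descent moves in the -C' direction, i.e. s is decreasing.
The nearest critical point in that direction is s = 3, where C'' = 6 > 0 (a local minimum). The iterate converges there.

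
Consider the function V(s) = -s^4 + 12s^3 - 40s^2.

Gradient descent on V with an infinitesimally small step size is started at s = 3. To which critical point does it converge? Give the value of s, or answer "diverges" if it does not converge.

4

V'(s) = -4s(s - 5)(s - 4), so V'(3) = -24.
Gradient descent moves in the -V' direction, i.e. s is increasing.
The nearest critical point in that direction is s = 4, where V'' = 16 > 0 (a local minimum). The iterate converges there.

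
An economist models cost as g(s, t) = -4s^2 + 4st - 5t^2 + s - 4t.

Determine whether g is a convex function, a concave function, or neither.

g is quadratic, so its Hessian is the constant matrix H = [[-8, 4], [4, -10]].
det(H) = 64, tr(H) = -18.
det(H) > 0 and tr(H) < 0, so H is negative definite everywhere: concave.

concave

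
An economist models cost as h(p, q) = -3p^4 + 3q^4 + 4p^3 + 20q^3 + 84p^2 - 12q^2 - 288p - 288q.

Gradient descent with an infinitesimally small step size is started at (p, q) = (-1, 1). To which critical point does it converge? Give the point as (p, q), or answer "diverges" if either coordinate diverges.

(2, 2)

h is separable, so gradient descent decouples: p follows -∂h/∂p, q follows -∂h/∂q.
∂h/∂p = -12(p - 3)(p - 2)(p + 4); at p=-1 this is -432, so p increases.
∂h/∂q = 12(q - 2)(q + 3)(q + 4); at q=1 this is -240, so q increases.
p converges to its nearest critical value 2 (a local min of the p-part); q converges to 2. The iterate converges to (2, 2).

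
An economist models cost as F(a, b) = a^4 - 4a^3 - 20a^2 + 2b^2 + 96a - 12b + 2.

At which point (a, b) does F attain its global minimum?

(-3, 3)

F(a,b) separates as P(a) + Q(b) + 2, so its minimum is min P + min Q + 2.
P'(a) = 4(a - 4)(a - 2)(a + 3) vanishes at a ∈ {-3, 2, 4}; Q'(b) = 4b - 12 vanishes at b ∈ {3}.
Local minima of P (where P''>0): P(-3)=-279, P(4)=64. Local minima of Q: Q(3)=-18.
So the global minimum of F is P(-3) + Q(3) + 2 = -279 − 18 + 2 = -295, attained at (-3, 3).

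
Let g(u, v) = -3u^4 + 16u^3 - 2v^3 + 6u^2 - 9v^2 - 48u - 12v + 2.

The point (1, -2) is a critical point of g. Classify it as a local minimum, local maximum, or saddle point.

local minimum

The mixed partial ∂²g/∂u∂v is 0, so the Hessian at any point is diag(g_uu, g_vv) = diag(12(-3u^2 + 8u + 1), -6(2v + 3)).
At (1, -2): H = diag(72, 6).
Both eigenvalues are positive, so H is positive definite: a local minimum.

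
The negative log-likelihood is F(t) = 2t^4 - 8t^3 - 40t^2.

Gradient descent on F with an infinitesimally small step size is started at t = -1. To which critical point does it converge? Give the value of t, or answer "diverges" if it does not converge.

-2

F'(t) = 8t(t - 5)(t + 2), so F'(-1) = 48.
Gradient descent moves in the -F' direction, i.e. t is decreasing.
The nearest critical point in that direction is t = -2, where F'' = 112 > 0 (a local minimum). The iterate converges there.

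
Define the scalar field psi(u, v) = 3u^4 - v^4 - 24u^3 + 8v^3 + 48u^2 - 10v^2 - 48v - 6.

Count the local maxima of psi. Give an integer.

psi separates as a function of u plus a function of v, so ∇psi=0 decouples.
∂psi/∂u = 12u(u - 4)(u - 2) = 0 at u ∈ {0, 2, 4}; ∂psi/∂v = -4(v - 4)(v - 3)(v + 1) = 0 at v ∈ {-1, 3, 4}.
The Hessian is diagonal: diag(psi_uu, psi_vv). Second derivatives: psi_uu(0)=96, psi_uu(2)=-48, psi_uu(4)=96; psi_vv(-1)=-80, psi_vv(3)=16, psi_vv(4)=-20.
Local maxima occur where both diagonal entries negative: (2, -1), (2, 4). Count: 2.

2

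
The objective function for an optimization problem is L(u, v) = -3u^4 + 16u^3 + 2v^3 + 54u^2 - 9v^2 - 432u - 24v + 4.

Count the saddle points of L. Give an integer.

3

L separates as a function of u plus a function of v, so ∇L=0 decouples.
∂L/∂u = -12(u - 4)(u - 3)(u + 3) = 0 at u ∈ {-3, 3, 4}; ∂L/∂v = 6(v - 4)(v + 1) = 0 at v ∈ {-1, 4}.
The Hessian is diagonal: diag(L_uu, L_vv). Second derivatives: L_uu(-3)=-504, L_uu(3)=72, L_uu(4)=-84; L_vv(-1)=-30, L_vv(4)=30.
Saddle points occur where the two diagonal entries have opposite signs: (-3, 4), (3, -1), (4, 4). Count: 3.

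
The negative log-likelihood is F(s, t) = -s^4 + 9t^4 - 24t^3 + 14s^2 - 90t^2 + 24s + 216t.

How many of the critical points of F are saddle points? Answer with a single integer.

5

F separates as a function of s plus a function of t, so ∇F=0 decouples.
∂F/∂s = -4(s - 3)(s + 1)(s + 2) = 0 at s ∈ {-2, -1, 3}; ∂F/∂t = 36(t - 3)(t - 1)(t + 2) = 0 at t ∈ {-2, 1, 3}.
The Hessian is diagonal: diag(F_ss, F_tt). Second derivatives: F_ss(-2)=-20, F_ss(-1)=16, F_ss(3)=-80; F_tt(-2)=540, F_tt(1)=-216, F_tt(3)=360.
Saddle points occur where the two diagonal entries have opposite signs: (-2, -2), (-2, 3), (-1, 1), (3, -2), (3, 3). Count: 5.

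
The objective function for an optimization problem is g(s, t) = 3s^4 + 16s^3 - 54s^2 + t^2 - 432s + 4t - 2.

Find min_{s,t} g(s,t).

-1113

g(s,t) separates as P(s) + Q(t) − 2, so its minimum is min P + min Q − 2.
P'(s) = 12(s - 3)(s + 3)(s + 4) vanishes at s ∈ {-4, -3, 3}; Q'(t) = 2(t + 2) vanishes at t ∈ {-2}.
Local minima of P (where P''>0): P(-4)=608, P(3)=-1107. Local minima of Q: Q(-2)=-4.
So the global minimum of g is P(3) + Q(-2) − 2 = -1107 − 4 − 2 = -1113, attained at (3, -2).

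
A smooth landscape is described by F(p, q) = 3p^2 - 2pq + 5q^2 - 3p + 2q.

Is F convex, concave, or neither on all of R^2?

convex

F is quadratic, so its Hessian is the constant matrix H = [[6, -2], [-2, 10]].
det(H) = 56, tr(H) = 16.
det(H) > 0 and tr(H) > 0, so H is positive definite everywhere: convex.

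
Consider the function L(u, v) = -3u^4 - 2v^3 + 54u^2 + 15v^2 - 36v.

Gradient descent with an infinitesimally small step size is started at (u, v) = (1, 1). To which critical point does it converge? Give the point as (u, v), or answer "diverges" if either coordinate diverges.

(0, 2)

L is separable, so gradient descent decouples: u follows -∂L/∂u, v follows -∂L/∂v.
∂L/∂u = -12u(u - 3)(u + 3); at u=1 this is 96, so u decreases.
∂L/∂v = -6(v - 3)(v - 2); at v=1 this is -12, so v increases.
u converges to its nearest critical value 0 (a local min of the u-part); v converges to 2. The iterate converges to (0, 2).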